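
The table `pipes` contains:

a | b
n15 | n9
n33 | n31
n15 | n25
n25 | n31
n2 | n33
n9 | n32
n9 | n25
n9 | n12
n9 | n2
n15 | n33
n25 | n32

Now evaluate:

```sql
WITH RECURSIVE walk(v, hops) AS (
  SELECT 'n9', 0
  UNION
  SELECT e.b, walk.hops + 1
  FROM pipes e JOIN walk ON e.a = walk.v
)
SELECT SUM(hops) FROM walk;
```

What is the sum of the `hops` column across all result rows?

13

Base: (n9, hops=0).
Iteration 1: edges from {n9} -> (n12, hops=1), (n2, hops=1), (n25, hops=1), (n32, hops=1).
Iteration 2: edges from {n12,n2,n25,n32} -> (n31, hops=2), (n32, hops=2), (n33, hops=2).
Iteration 3: edges from {n31,n32,n33} -> (n31, hops=3).
Iteration 4: no outgoing edges from {n31}; recursion stops.
SUM(hops) = 0 + 1 + 1 + 1 + 1 + 2 + 2 + 2 + 3 = 13.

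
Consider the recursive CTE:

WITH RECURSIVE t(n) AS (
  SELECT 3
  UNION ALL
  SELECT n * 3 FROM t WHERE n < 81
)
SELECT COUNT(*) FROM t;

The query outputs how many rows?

4

Base: n=3.
Iteration 1: 3 < 81 holds -> n = 3 * 3 = 9.
Iteration 2: 9 < 81 holds -> n = 9 * 3 = 27.
Iteration 3: 27 < 81 holds -> n = 27 * 3 = 81.
Iteration 4: 81 < 81 fails; recursion stops.
Total rows emitted: 4.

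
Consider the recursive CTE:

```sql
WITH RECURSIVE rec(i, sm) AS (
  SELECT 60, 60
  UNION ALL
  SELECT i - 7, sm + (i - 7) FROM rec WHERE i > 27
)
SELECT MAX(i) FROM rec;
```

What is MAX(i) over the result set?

60

Base: i=60, sm=60.
Iteration 1: 60 > 27 holds -> i = 60 - 7 = 53, sm = 60 + 53 = 113.
Iteration 2: 53 > 27 holds -> i = 53 - 7 = 46, sm = 113 + 46 = 159.
Iteration 3: 46 > 27 holds -> i = 46 - 7 = 39, sm = 159 + 39 = 198.
Iteration 4: 39 > 27 holds -> i = 39 - 7 = 32, sm = 198 + 32 = 230.
Iteration 5: 32 > 27 holds -> i = 32 - 7 = 25, sm = 230 + 25 = 255.
Iteration 6: 25 > 27 fails; recursion stops.
i values: 60, 53, 46, 39, 32, 25; the maximum is 60.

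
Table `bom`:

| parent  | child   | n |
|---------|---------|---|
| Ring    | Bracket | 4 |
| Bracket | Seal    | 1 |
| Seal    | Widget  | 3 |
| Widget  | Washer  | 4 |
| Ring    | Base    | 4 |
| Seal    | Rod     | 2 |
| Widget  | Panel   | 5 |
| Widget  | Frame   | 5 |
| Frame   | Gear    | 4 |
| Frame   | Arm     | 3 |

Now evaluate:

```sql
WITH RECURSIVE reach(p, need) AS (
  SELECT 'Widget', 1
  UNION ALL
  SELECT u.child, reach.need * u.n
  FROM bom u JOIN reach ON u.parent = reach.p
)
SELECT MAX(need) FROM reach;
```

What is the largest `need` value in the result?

20

Base: (Widget, need=1).
Iteration 1: components of {Widget} -> Frame = 1*5 = 5, Panel = 1*5 = 5, Washer = 1*4 = 4.
Iteration 2: components of {Frame,Panel,Washer} -> Arm = 5*3 = 15, Gear = 5*4 = 20.
Iteration 3: no further components; recursion stops.
need values: 1, 4, 5, 5, 20, 15; the maximum is 20.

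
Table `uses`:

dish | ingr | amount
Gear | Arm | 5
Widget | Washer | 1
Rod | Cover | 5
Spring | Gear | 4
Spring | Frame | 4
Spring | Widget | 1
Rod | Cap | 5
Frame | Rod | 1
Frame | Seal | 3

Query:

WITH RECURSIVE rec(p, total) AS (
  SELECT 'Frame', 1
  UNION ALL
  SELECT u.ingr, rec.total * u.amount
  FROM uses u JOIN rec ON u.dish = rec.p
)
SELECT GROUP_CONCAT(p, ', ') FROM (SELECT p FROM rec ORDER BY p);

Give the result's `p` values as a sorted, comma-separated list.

Base: (Frame, total=1).
Iteration 1: components of {Frame} -> Rod = 1*1 = 1, Seal = 1*3 = 3.
Iteration 2: components of {Rod,Seal} -> Cap = 1*5 = 5, Cover = 1*5 = 5.
Iteration 3: no further components; recursion stops.

Cap, Cover, Frame, Rod, Seal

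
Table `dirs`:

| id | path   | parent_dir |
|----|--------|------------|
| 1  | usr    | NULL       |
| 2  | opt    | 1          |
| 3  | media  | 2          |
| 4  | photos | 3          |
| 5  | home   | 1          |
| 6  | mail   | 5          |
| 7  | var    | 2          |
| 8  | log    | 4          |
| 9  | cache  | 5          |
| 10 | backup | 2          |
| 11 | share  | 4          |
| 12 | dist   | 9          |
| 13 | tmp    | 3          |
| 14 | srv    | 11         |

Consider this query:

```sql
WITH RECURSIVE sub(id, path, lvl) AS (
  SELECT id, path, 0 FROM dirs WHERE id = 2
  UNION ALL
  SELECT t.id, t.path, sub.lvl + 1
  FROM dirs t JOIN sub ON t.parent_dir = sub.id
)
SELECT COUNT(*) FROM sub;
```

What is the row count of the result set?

9

Base: id=2 (opt) at lvl 0.
Iteration 1: rows with parent_dir in {2} -> media (id 3, lvl 1), var (id 7, lvl 1), backup (id 10, lvl 1).
Iteration 2: rows with parent_dir in {3,7,10} -> photos (id 4, lvl 2), tmp (id 13, lvl 2).
Iteration 3: rows with parent_dir in {4,13} -> log (id 8, lvl 3), share (id 11, lvl 3).
Iteration 4: rows with parent_dir in {8,11} -> srv (id 14, lvl 4).
Iteration 5: no rows with parent_dir in {14}; recursion stops.
Total rows emitted: 9.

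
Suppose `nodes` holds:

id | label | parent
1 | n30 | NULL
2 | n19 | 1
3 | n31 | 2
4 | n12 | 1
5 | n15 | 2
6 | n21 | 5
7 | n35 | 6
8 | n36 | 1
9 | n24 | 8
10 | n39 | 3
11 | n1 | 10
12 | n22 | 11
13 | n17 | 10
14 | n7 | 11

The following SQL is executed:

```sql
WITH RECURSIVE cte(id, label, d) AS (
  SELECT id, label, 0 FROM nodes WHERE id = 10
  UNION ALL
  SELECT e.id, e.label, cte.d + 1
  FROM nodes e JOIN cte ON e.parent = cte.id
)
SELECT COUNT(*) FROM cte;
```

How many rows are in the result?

5

Base: id=10 (n39) at d 0.
Iteration 1: rows with parent in {10} -> n1 (id 11, d 1), n17 (id 13, d 1).
Iteration 2: rows with parent in {11,13} -> n22 (id 12, d 2), n7 (id 14, d 2).
Iteration 3: no rows with parent in {12,14}; recursion stops.
Total rows emitted: 5.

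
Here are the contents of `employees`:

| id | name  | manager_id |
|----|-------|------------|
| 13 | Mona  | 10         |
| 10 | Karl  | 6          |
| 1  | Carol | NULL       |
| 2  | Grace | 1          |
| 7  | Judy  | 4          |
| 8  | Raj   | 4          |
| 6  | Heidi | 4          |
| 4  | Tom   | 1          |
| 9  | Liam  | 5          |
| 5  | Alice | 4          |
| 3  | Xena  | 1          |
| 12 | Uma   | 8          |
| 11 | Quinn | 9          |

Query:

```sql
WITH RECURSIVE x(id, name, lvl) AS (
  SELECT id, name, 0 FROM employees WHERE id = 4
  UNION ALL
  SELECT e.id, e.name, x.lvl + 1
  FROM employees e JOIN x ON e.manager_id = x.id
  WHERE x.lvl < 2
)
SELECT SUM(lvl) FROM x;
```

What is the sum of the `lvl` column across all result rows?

10

Base: id=4 (Tom) at lvl 0.
Iteration 1: rows with manager_id in {4} -> Alice (id 5, lvl 1), Heidi (id 6, lvl 1), Judy (id 7, lvl 1), Raj (id 8, lvl 1).
Iteration 2: rows with manager_id in {5,6,7,8} -> Liam (id 9, lvl 2), Karl (id 10, lvl 2), Uma (id 12, lvl 2).
Iteration 3: lvl < 2 fails for all current rows; recursion stops.
SUM(lvl) = 0 + 1 + 1 + 1 + 1 + 2 + 2 + 2 = 10.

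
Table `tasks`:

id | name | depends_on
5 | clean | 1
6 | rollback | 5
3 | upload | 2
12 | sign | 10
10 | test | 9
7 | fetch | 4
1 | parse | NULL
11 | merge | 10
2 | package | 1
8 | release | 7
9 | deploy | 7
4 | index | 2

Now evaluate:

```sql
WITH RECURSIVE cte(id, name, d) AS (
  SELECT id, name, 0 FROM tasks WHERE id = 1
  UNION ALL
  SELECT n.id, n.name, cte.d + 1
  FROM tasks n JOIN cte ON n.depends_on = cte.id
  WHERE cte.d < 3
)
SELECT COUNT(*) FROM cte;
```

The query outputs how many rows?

7

Base: id=1 (parse) at d 0.
Iteration 1: rows with depends_on in {1} -> package (id 2, d 1), clean (id 5, d 1).
Iteration 2: rows with depends_on in {2,5} -> upload (id 3, d 2), index (id 4, d 2), rollback (id 6, d 2).
Iteration 3: rows with depends_on in {3,4,6} -> fetch (id 7, d 3).
Iteration 4: d < 3 fails for all current rows; recursion stops.
Total rows emitted: 7.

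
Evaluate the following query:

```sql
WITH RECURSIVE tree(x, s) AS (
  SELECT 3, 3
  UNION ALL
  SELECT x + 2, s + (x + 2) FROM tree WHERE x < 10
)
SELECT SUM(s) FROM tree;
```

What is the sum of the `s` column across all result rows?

Base: x=3, s=3.
Iteration 1: 3 < 10 holds -> x = 3 + 2 = 5, s = 3 + 5 = 8.
Iteration 2: 5 < 10 holds -> x = 5 + 2 = 7, s = 8 + 7 = 15.
Iteration 3: 7 < 10 holds -> x = 7 + 2 = 9, s = 15 + 9 = 24.
Iteration 4: 9 < 10 holds -> x = 9 + 2 = 11, s = 24 + 11 = 35.
Iteration 5: 11 < 10 fails; recursion stops.
SUM(s) = 3 + 8 + 15 + 24 + 35 = 85.

85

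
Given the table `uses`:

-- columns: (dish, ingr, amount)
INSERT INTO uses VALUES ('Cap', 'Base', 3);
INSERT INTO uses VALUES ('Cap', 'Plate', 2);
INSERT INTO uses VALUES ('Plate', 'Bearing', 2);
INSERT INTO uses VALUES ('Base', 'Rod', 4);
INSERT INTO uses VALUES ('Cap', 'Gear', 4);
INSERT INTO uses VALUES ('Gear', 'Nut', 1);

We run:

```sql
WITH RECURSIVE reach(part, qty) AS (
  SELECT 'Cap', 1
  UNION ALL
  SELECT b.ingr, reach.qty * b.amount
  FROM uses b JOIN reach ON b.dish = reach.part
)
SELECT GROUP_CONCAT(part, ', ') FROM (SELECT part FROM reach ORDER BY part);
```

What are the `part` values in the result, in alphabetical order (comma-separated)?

Base, Bearing, Cap, Gear, Nut, Plate, Rod

Base: (Cap, qty=1).
Iteration 1: components of {Cap} -> Base = 1*3 = 3, Gear = 1*4 = 4, Plate = 1*2 = 2.
Iteration 2: components of {Base,Gear,Plate} -> Bearing = 2*2 = 4, Nut = 4*1 = 4, Rod = 3*4 = 12.
Iteration 3: no further components; recursion stops.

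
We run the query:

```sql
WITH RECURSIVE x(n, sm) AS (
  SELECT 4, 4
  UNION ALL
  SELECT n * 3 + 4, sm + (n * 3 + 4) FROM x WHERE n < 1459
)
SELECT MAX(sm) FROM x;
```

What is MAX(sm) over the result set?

Base: n=4, sm=4.
Iteration 1: 4 < 1459 holds -> n = 4 * 3 + 4 = 16, sm = 4 + 16 = 20.
Iteration 2: 16 < 1459 holds -> n = 16 * 3 + 4 = 52, sm = 20 + 52 = 72.
Iteration 3: 52 < 1459 holds -> n = 52 * 3 + 4 = 160, sm = 72 + 160 = 232.
Iteration 4: 160 < 1459 holds -> n = 160 * 3 + 4 = 484, sm = 232 + 484 = 716.
Iteration 5: 484 < 1459 holds -> n = 484 * 3 + 4 = 1456, sm = 716 + 1456 = 2172.
Iteration 6: 1456 < 1459 holds -> n = 1456 * 3 + 4 = 4372, sm = 2172 + 4372 = 6544.
Iteration 7: 4372 < 1459 fails; recursion stops.
sm values: 4, 20, 72, 232, 716, 2172, 6544; the maximum is 6544.

6544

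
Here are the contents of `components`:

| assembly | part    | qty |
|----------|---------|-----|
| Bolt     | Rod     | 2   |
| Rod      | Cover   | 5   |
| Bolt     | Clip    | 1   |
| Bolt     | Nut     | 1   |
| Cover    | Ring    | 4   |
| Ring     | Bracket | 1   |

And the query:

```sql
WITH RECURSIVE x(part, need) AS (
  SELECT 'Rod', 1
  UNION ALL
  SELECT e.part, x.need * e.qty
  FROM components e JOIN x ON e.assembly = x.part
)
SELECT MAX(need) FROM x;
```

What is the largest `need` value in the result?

Base: (Rod, need=1).
Iteration 1: components of {Rod} -> Cover = 1*5 = 5.
Iteration 2: components of {Cover} -> Ring = 5*4 = 20.
Iteration 3: components of {Ring} -> Bracket = 20*1 = 20.
Iteration 4: no further components; recursion stops.
need values: 1, 5, 20, 20; the maximum is 20.

20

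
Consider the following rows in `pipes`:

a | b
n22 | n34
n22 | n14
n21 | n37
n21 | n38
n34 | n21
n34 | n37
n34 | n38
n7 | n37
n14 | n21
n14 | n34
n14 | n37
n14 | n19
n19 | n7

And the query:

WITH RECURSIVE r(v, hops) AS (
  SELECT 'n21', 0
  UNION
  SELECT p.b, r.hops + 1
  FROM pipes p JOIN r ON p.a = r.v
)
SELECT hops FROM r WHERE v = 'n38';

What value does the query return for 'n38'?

Base: (n21, hops=0).
Iteration 1: edges from {n21} -> (n37, hops=1), (n38, hops=1).
Iteration 2: no outgoing edges from {n37,n38}; recursion stops.

1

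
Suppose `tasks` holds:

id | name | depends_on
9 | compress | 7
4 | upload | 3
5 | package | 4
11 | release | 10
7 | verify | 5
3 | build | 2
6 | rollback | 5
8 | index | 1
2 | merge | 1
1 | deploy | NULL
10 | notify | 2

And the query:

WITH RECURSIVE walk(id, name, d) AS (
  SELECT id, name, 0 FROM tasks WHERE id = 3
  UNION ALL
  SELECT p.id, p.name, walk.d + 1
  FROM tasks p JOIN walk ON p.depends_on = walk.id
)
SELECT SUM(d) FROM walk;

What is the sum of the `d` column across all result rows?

Base: id=3 (build) at d 0.
Iteration 1: rows with depends_on in {3} -> upload (id 4, d 1).
Iteration 2: rows with depends_on in {4} -> package (id 5, d 2).
Iteration 3: rows with depends_on in {5} -> rollback (id 6, d 3), verify (id 7, d 3).
Iteration 4: rows with depends_on in {6,7} -> compress (id 9, d 4).
Iteration 5: no rows with depends_on in {9}; recursion stops.
SUM(d) = 0 + 1 + 2 + 3 + 3 + 4 = 13.

13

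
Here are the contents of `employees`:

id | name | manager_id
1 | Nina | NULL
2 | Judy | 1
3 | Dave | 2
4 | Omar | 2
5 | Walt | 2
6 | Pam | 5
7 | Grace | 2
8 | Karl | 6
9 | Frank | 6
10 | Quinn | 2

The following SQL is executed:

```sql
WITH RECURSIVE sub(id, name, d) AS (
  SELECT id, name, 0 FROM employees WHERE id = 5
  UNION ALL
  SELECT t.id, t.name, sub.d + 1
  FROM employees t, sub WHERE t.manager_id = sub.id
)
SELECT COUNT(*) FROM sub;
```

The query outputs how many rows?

4

Base: id=5 (Walt) at d 0.
Iteration 1: rows with manager_id in {5} -> Pam (id 6, d 1).
Iteration 2: rows with manager_id in {6} -> Karl (id 8, d 2), Frank (id 9, d 2).
Iteration 3: no rows with manager_id in {8,9}; recursion stops.
Total rows emitted: 4.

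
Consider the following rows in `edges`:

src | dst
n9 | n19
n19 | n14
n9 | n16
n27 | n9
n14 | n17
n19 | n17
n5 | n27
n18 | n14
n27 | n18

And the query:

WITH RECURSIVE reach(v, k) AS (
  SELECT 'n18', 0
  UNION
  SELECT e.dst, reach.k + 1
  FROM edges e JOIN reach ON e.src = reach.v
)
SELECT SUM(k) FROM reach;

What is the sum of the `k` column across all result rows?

Base: (n18, k=0).
Iteration 1: edges from {n18} -> (n14, k=1).
Iteration 2: edges from {n14} -> (n17, k=2).
Iteration 3: no outgoing edges from {n17}; recursion stops.
SUM(k) = 0 + 1 + 2 = 3.

3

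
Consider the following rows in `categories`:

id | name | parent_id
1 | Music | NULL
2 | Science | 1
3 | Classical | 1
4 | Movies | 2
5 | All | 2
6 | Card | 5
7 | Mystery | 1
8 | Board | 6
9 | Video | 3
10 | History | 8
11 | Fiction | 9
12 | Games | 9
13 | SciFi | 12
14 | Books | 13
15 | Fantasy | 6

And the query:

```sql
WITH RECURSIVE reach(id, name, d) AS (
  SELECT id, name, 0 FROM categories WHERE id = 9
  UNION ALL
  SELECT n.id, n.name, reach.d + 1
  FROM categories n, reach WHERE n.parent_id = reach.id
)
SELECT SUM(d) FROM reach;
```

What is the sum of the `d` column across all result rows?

7

Base: id=9 (Video) at d 0.
Iteration 1: rows with parent_id in {9} -> Fiction (id 11, d 1), Games (id 12, d 1).
Iteration 2: rows with parent_id in {11,12} -> SciFi (id 13, d 2).
Iteration 3: rows with parent_id in {13} -> Books (id 14, d 3).
Iteration 4: no rows with parent_id in {14}; recursion stops.
SUM(d) = 0 + 1 + 1 + 2 + 3 = 7.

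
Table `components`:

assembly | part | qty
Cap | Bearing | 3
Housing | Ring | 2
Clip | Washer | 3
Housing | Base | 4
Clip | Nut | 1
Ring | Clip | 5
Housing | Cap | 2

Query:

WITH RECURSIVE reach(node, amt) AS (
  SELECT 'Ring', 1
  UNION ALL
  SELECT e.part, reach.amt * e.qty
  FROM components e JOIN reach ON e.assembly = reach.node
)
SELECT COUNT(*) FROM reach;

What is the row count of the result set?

4

Base: (Ring, amt=1).
Iteration 1: components of {Ring} -> Clip = 1*5 = 5.
Iteration 2: components of {Clip} -> Nut = 5*1 = 5, Washer = 5*3 = 15.
Iteration 3: no further components; recursion stops.
Total rows emitted: 4.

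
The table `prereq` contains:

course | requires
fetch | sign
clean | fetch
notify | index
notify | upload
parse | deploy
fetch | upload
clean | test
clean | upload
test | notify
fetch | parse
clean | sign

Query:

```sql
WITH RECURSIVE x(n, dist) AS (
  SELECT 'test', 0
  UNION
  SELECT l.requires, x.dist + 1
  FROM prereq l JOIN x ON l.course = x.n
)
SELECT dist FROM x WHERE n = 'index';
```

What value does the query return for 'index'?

Base: (test, dist=0).
Iteration 1: edges from {test} -> (notify, dist=1).
Iteration 2: edges from {notify} -> (index, dist=2), (upload, dist=2).
Iteration 3: no outgoing edges from {index,upload}; recursion stops.

2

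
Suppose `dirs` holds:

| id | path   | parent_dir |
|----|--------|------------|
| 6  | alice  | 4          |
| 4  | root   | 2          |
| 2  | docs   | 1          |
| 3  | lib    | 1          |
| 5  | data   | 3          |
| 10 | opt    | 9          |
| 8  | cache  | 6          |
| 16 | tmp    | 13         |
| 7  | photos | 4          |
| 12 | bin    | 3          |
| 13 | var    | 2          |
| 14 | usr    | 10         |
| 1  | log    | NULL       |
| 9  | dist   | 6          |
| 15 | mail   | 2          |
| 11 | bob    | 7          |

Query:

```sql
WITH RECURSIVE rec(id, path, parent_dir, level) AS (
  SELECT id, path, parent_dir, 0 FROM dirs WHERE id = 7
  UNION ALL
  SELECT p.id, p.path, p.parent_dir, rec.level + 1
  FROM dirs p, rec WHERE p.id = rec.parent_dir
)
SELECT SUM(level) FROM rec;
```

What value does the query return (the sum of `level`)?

6

Base: id=7 (photos), parent_dir=4, level 0.
Iteration 1: join on id=4 -> root (id 4, parent_dir=2, level 1).
Iteration 2: join on id=2 -> docs (id 2, parent_dir=1, level 2).
Iteration 3: join on id=1 -> log (id 1, parent_dir=NULL, level 3).
Iteration 4: parent_dir is NULL; no match; recursion stops.
SUM(level) = 0 + 1 + 2 + 3 = 6.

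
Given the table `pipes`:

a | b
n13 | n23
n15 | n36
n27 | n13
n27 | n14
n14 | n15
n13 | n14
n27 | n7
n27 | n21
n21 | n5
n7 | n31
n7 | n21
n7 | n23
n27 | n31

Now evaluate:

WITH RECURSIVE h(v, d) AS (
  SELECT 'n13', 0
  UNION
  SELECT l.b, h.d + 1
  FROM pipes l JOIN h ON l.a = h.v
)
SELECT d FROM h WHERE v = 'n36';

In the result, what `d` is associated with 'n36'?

Base: (n13, d=0).
Iteration 1: edges from {n13} -> (n14, d=1), (n23, d=1).
Iteration 2: edges from {n14,n23} -> (n15, d=2).
Iteration 3: edges from {n15} -> (n36, d=3).
Iteration 4: no outgoing edges from {n36}; recursion stops.

3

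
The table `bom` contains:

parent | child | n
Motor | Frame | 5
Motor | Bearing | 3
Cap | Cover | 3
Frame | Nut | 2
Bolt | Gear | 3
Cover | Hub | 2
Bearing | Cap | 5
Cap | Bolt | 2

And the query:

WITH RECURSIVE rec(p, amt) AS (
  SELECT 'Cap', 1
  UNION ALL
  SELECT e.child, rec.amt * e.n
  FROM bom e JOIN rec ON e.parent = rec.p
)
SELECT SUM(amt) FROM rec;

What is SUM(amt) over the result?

18

Base: (Cap, amt=1).
Iteration 1: components of {Cap} -> Bolt = 1*2 = 2, Cover = 1*3 = 3.
Iteration 2: components of {Bolt,Cover} -> Gear = 2*3 = 6, Hub = 3*2 = 6.
Iteration 3: no further components; recursion stops.
SUM(amt) = 1 + 2 + 3 + 6 + 6 = 18.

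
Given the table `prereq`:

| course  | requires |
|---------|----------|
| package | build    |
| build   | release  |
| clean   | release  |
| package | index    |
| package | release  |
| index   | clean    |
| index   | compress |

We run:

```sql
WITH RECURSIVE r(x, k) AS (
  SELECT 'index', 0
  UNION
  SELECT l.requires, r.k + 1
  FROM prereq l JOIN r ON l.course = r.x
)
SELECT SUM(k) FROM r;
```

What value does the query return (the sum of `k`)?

Base: (index, k=0).
Iteration 1: edges from {index} -> (clean, k=1), (compress, k=1).
Iteration 2: edges from {clean,compress} -> (release, k=2).
Iteration 3: no outgoing edges from {release}; recursion stops.
SUM(k) = 0 + 1 + 1 + 2 = 4.

4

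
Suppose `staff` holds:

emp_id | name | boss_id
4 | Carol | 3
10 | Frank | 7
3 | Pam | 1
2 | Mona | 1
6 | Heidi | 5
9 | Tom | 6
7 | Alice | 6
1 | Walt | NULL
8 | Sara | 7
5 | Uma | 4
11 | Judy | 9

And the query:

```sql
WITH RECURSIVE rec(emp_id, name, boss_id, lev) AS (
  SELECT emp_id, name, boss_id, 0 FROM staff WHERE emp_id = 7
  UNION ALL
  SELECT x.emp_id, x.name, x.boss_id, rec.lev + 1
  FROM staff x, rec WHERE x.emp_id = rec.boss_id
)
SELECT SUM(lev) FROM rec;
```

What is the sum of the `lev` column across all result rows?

15

Base: emp_id=7 (Alice), boss_id=6, lev 0.
Iteration 1: join on emp_id=6 -> Heidi (id 6, boss_id=5, lev 1).
Iteration 2: join on emp_id=5 -> Uma (id 5, boss_id=4, lev 2).
Iteration 3: join on emp_id=4 -> Carol (id 4, boss_id=3, lev 3).
Iteration 4: join on emp_id=3 -> Pam (id 3, boss_id=1, lev 4).
Iteration 5: join on emp_id=1 -> Walt (id 1, boss_id=NULL, lev 5).
Iteration 6: boss_id is NULL; no match; recursion stops.
SUM(lev) = 0 + 1 + 2 + 3 + 4 + 5 = 15.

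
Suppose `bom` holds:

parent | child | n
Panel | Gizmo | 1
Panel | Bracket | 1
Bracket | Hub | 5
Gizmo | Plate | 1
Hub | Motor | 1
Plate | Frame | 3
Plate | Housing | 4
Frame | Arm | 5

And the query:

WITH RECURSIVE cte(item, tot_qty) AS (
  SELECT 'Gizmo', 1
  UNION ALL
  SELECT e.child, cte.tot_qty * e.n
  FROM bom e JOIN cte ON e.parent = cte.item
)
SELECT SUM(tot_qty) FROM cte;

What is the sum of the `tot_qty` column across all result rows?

Base: (Gizmo, tot_qty=1).
Iteration 1: components of {Gizmo} -> Plate = 1*1 = 1.
Iteration 2: components of {Plate} -> Frame = 1*3 = 3, Housing = 1*4 = 4.
Iteration 3: components of {Frame,Housing} -> Arm = 3*5 = 15.
Iteration 4: no further components; recursion stops.
SUM(tot_qty) = 1 + 1 + 3 + 4 + 15 = 24.

24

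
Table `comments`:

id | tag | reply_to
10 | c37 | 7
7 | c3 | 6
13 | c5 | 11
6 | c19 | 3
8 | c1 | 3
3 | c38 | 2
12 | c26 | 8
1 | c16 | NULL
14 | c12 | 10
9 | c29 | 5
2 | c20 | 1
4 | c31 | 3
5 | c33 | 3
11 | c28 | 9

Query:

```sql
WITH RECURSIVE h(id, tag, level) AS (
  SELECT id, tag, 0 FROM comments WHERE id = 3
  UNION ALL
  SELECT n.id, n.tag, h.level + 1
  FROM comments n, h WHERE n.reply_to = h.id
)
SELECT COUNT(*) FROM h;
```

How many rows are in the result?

12

Base: id=3 (c38) at level 0.
Iteration 1: rows with reply_to in {3} -> c31 (id 4, level 1), c33 (id 5, level 1), c19 (id 6, level 1), c1 (id 8, level 1).
Iteration 2: rows with reply_to in {4,5,6,8} -> c3 (id 7, level 2), c29 (id 9, level 2), c26 (id 12, level 2).
Iteration 3: rows with reply_to in {7,9,12} -> c37 (id 10, level 3), c28 (id 11, level 3).
Iteration 4: rows with reply_to in {10,11} -> c5 (id 13, level 4), c12 (id 14, level 4).
Iteration 5: no rows with reply_to in {13,14}; recursion stops.
Total rows emitted: 12.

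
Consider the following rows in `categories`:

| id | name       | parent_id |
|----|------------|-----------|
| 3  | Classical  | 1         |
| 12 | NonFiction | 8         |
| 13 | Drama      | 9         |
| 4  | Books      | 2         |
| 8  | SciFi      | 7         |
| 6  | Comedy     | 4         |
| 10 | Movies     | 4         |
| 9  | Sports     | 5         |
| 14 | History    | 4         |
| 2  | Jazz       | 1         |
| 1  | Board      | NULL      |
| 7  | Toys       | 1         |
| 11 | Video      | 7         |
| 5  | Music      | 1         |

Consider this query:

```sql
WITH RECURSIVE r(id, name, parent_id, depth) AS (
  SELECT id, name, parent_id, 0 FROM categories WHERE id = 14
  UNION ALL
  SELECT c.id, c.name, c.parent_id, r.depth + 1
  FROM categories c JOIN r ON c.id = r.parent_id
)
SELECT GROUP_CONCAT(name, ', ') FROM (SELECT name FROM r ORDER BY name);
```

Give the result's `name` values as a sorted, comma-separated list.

Board, Books, History, Jazz

Base: id=14 (History), parent_id=4, depth 0.
Iteration 1: join on id=4 -> Books (id 4, parent_id=2, depth 1).
Iteration 2: join on id=2 -> Jazz (id 2, parent_id=1, depth 2).
Iteration 3: join on id=1 -> Board (id 1, parent_id=NULL, depth 3).
Iteration 4: parent_id is NULL; no match; recursion stops.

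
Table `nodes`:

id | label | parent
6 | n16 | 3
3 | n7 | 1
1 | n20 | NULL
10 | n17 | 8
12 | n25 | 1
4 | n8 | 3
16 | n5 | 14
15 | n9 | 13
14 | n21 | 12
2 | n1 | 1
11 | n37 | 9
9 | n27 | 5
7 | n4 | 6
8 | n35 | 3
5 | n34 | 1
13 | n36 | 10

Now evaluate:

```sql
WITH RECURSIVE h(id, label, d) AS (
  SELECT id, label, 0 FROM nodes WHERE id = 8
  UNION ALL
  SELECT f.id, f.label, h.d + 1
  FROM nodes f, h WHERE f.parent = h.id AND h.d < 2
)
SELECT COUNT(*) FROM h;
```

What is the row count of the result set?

3

Base: id=8 (n35) at d 0.
Iteration 1: rows with parent in {8} -> n17 (id 10, d 1).
Iteration 2: rows with parent in {10} -> n36 (id 13, d 2).
Iteration 3: d < 2 fails for all current rows; recursion stops.
Total rows emitted: 3.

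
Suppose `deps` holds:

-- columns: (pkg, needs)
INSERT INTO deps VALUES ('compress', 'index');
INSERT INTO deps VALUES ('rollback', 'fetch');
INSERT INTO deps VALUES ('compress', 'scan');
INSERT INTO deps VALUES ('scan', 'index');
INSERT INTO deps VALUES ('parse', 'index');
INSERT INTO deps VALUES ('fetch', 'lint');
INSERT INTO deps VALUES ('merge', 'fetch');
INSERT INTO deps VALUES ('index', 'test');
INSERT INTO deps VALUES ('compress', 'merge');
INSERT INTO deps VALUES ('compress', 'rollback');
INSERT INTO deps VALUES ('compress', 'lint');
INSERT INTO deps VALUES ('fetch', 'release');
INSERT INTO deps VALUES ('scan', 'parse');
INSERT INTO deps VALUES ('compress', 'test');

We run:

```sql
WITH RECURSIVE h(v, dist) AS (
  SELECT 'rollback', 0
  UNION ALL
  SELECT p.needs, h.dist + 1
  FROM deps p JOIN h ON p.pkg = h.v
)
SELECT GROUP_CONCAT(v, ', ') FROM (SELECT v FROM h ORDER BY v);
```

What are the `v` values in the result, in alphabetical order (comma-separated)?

fetch, lint, release, rollback

Base: (rollback, dist=0).
Iteration 1: edges from {rollback} -> (fetch, dist=1).
Iteration 2: edges from {fetch} -> (lint, dist=2), (release, dist=2).
Iteration 3: no outgoing edges from {lint,release}; recursion stops.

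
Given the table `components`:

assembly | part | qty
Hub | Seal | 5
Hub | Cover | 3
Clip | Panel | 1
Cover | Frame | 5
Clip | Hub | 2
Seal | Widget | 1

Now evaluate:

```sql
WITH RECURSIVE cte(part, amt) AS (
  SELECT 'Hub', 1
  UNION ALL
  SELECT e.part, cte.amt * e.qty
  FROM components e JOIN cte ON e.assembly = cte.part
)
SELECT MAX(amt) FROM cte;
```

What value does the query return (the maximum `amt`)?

15

Base: (Hub, amt=1).
Iteration 1: components of {Hub} -> Cover = 1*3 = 3, Seal = 1*5 = 5.
Iteration 2: components of {Cover,Seal} -> Frame = 3*5 = 15, Widget = 5*1 = 5.
Iteration 3: no further components; recursion stops.
amt values: 1, 5, 3, 5, 15; the maximum is 15.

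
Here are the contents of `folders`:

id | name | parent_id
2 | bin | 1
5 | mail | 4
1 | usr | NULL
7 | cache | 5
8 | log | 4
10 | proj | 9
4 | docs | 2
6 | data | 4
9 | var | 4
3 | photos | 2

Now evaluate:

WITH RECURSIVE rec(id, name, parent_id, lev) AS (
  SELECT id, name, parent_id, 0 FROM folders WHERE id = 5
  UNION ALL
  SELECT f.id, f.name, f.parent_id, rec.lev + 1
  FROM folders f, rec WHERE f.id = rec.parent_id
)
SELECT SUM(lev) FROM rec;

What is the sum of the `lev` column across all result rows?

Base: id=5 (mail), parent_id=4, lev 0.
Iteration 1: join on id=4 -> docs (id 4, parent_id=2, lev 1).
Iteration 2: join on id=2 -> bin (id 2, parent_id=1, lev 2).
Iteration 3: join on id=1 -> usr (id 1, parent_id=NULL, lev 3).
Iteration 4: parent_id is NULL; no match; recursion stops.
SUM(lev) = 0 + 1 + 2 + 3 = 6.

6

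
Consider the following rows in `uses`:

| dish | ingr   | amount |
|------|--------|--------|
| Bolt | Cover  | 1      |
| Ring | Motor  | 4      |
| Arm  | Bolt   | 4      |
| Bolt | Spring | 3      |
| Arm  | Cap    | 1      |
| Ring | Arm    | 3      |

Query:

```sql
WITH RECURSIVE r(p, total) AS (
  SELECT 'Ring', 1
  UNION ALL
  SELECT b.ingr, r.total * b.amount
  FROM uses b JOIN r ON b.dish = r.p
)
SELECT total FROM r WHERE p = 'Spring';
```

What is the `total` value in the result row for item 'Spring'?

Base: (Ring, total=1).
Iteration 1: components of {Ring} -> Arm = 1*3 = 3, Motor = 1*4 = 4.
Iteration 2: components of {Arm,Motor} -> Bolt = 3*4 = 12, Cap = 3*1 = 3.
Iteration 3: components of {Bolt,Cap} -> Cover = 12*1 = 12, Spring = 12*3 = 36.
Iteration 4: no further components; recursion stops.

36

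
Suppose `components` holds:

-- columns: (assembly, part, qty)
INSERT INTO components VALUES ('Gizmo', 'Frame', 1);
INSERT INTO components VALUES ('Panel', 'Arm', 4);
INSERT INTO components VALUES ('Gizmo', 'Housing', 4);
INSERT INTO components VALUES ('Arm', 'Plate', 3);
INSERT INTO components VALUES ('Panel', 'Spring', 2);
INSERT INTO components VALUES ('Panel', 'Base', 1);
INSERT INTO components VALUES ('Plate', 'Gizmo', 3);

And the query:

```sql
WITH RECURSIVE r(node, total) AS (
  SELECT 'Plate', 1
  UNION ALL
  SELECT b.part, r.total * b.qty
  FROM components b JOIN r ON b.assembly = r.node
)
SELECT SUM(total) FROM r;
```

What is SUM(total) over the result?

19

Base: (Plate, total=1).
Iteration 1: components of {Plate} -> Gizmo = 1*3 = 3.
Iteration 2: components of {Gizmo} -> Frame = 3*1 = 3, Housing = 3*4 = 12.
Iteration 3: no further components; recursion stops.
SUM(total) = 1 + 3 + 3 + 12 = 19.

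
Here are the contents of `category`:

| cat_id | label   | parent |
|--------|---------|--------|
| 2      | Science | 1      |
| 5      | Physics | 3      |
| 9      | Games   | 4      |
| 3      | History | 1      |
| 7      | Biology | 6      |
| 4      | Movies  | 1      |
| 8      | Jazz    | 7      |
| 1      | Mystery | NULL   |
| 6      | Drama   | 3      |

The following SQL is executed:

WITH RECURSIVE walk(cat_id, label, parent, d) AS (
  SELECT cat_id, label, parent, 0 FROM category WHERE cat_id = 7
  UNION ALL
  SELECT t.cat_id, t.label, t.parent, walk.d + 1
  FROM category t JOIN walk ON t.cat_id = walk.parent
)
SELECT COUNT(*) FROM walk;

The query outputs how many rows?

Base: cat_id=7 (Biology), parent=6, d 0.
Iteration 1: join on cat_id=6 -> Drama (id 6, parent=3, d 1).
Iteration 2: join on cat_id=3 -> History (id 3, parent=1, d 2).
Iteration 3: join on cat_id=1 -> Mystery (id 1, parent=NULL, d 3).
Iteration 4: parent is NULL; no match; recursion stops.
Total rows emitted: 4.

4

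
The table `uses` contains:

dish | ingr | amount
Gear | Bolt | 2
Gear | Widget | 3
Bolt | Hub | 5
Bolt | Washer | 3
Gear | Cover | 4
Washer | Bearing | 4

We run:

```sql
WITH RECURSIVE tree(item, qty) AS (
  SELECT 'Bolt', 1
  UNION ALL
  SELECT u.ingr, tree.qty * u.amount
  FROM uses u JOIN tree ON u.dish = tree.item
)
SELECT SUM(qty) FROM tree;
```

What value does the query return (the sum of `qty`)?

21

Base: (Bolt, qty=1).
Iteration 1: components of {Bolt} -> Hub = 1*5 = 5, Washer = 1*3 = 3.
Iteration 2: components of {Hub,Washer} -> Bearing = 3*4 = 12.
Iteration 3: no further components; recursion stops.
SUM(qty) = 1 + 5 + 3 + 12 = 21.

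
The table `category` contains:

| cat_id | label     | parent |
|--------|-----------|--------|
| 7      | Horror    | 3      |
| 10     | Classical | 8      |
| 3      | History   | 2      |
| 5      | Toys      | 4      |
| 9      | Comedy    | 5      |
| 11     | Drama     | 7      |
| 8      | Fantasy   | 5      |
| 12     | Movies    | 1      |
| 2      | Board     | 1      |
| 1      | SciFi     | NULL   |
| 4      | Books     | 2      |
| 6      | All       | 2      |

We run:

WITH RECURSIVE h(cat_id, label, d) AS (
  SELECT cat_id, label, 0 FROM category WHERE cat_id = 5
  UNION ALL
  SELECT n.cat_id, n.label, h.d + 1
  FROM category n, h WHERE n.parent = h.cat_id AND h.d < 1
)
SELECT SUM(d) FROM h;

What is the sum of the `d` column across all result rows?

2

Base: cat_id=5 (Toys) at d 0.
Iteration 1: rows with parent in {5} -> Fantasy (id 8, d 1), Comedy (id 9, d 1).
Iteration 2: d < 1 fails for all current rows; recursion stops.
SUM(d) = 0 + 1 + 1 = 2.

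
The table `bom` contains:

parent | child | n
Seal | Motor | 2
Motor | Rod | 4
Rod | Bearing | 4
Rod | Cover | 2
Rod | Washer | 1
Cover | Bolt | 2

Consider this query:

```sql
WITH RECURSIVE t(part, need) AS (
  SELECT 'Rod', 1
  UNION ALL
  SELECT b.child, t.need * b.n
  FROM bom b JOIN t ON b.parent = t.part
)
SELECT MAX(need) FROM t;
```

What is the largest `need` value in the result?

4

Base: (Rod, need=1).
Iteration 1: components of {Rod} -> Bearing = 1*4 = 4, Cover = 1*2 = 2, Washer = 1*1 = 1.
Iteration 2: components of {Bearing,Cover,Washer} -> Bolt = 2*2 = 4.
Iteration 3: no further components; recursion stops.
need values: 1, 4, 2, 1, 4; the maximum is 4.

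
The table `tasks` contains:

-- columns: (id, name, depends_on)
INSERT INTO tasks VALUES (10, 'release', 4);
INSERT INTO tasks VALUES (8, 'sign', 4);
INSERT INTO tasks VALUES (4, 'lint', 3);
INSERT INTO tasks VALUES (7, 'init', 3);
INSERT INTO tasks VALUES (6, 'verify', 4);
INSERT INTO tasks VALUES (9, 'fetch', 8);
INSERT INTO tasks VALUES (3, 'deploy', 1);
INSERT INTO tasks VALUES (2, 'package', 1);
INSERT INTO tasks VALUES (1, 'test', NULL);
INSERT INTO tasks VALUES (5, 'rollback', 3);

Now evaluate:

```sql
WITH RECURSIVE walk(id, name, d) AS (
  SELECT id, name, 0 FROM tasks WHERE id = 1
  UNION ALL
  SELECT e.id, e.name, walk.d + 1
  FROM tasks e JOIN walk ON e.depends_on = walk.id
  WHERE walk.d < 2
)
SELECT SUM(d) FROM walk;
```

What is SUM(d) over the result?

Base: id=1 (test) at d 0.
Iteration 1: rows with depends_on in {1} -> package (id 2, d 1), deploy (id 3, d 1).
Iteration 2: rows with depends_on in {2,3} -> lint (id 4, d 2), rollback (id 5, d 2), init (id 7, d 2).
Iteration 3: d < 2 fails for all current rows; recursion stops.
SUM(d) = 0 + 1 + 1 + 2 + 2 + 2 = 8.

8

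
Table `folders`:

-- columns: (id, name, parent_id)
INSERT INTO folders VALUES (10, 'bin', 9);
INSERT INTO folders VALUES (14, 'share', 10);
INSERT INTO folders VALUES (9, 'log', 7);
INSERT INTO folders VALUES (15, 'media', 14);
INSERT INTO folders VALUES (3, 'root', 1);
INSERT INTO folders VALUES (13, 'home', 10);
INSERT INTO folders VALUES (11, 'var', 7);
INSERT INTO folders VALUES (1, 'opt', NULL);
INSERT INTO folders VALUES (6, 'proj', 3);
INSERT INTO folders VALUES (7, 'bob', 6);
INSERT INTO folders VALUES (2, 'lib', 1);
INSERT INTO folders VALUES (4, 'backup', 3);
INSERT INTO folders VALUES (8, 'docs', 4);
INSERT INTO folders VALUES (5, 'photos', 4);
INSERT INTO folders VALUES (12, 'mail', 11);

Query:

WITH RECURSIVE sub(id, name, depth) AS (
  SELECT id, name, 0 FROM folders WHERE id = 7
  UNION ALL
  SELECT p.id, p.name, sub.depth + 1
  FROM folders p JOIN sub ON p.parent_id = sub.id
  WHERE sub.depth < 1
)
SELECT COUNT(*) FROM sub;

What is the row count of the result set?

3

Base: id=7 (bob) at depth 0.
Iteration 1: rows with parent_id in {7} -> log (id 9, depth 1), var (id 11, depth 1).
Iteration 2: depth < 1 fails for all current rows; recursion stops.
Total rows emitted: 3.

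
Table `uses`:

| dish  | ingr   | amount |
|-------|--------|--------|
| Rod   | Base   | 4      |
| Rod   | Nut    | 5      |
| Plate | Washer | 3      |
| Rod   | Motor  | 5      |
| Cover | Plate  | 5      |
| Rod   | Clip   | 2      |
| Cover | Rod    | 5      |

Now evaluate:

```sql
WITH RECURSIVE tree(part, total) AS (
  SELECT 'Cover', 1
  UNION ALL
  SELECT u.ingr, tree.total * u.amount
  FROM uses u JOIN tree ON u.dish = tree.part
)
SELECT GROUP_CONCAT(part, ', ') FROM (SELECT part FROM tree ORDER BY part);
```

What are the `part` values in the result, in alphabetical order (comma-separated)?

Base: (Cover, total=1).
Iteration 1: components of {Cover} -> Plate = 1*5 = 5, Rod = 1*5 = 5.
Iteration 2: components of {Plate,Rod} -> Base = 5*4 = 20, Clip = 5*2 = 10, Motor = 5*5 = 25, Nut = 5*5 = 25, Washer = 5*3 = 15.
Iteration 3: no further components; recursion stops.

Base, Clip, Cover, Motor, Nut, Plate, Rod, Washer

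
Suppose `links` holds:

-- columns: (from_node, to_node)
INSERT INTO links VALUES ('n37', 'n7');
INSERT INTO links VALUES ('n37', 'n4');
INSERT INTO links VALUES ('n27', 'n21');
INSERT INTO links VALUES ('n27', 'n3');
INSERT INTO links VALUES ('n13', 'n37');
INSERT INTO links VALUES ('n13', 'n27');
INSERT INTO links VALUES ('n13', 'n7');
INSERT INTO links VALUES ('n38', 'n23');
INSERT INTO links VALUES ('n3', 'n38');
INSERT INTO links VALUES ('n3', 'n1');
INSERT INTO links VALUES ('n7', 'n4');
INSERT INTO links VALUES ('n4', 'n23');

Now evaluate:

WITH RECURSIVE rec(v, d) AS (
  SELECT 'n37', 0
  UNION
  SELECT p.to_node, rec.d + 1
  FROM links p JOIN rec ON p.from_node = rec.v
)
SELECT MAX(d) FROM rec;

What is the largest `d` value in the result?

3

Base: (n37, d=0).
Iteration 1: edges from {n37} -> (n4, d=1), (n7, d=1).
Iteration 2: edges from {n4,n7} -> (n23, d=2), (n4, d=2).
Iteration 3: edges from {n23,n4} -> (n23, d=3).
Iteration 4: no outgoing edges from {n23}; recursion stops.
d values: 0, 1, 1, 2, 2, 3; the maximum is 3.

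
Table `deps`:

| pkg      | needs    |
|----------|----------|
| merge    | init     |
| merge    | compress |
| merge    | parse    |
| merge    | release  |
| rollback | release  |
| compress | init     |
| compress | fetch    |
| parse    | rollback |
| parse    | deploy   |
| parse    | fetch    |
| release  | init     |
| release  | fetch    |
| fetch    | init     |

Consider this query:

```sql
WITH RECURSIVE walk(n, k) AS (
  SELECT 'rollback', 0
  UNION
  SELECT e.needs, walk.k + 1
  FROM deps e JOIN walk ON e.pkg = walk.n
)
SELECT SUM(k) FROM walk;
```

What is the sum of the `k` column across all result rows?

Base: (rollback, k=0).
Iteration 1: edges from {rollback} -> (release, k=1).
Iteration 2: edges from {release} -> (fetch, k=2), (init, k=2).
Iteration 3: edges from {fetch,init} -> (init, k=3).
Iteration 4: no outgoing edges from {init}; recursion stops.
SUM(k) = 0 + 1 + 2 + 2 + 3 = 8.

8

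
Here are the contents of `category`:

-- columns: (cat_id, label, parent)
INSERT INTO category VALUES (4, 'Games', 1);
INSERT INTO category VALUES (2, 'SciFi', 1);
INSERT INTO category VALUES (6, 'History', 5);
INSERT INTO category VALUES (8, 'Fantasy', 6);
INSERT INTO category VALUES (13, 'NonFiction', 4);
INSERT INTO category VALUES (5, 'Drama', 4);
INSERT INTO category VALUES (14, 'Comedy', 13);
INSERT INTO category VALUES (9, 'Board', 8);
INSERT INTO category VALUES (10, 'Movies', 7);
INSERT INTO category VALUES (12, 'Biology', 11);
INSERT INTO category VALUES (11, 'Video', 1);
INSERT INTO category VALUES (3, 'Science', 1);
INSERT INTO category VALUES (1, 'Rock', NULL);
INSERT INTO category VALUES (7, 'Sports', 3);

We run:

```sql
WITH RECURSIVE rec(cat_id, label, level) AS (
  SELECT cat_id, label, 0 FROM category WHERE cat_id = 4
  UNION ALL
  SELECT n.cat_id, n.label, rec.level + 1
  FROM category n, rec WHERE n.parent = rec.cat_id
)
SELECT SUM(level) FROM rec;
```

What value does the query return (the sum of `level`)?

13

Base: cat_id=4 (Games) at level 0.
Iteration 1: rows with parent in {4} -> Drama (id 5, level 1), NonFiction (id 13, level 1).
Iteration 2: rows with parent in {5,13} -> History (id 6, level 2), Comedy (id 14, level 2).
Iteration 3: rows with parent in {6,14} -> Fantasy (id 8, level 3).
Iteration 4: rows with parent in {8} -> Board (id 9, level 4).
Iteration 5: no rows with parent in {9}; recursion stops.
SUM(level) = 0 + 1 + 1 + 2 + 2 + 3 + 4 = 13.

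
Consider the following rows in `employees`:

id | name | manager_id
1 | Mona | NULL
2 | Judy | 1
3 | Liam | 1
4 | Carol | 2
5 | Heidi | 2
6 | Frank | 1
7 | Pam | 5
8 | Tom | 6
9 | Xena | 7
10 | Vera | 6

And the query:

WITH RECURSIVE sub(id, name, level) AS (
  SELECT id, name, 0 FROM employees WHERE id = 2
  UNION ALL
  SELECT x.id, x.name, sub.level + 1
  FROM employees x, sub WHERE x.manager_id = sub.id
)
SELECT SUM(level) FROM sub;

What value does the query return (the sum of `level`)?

Base: id=2 (Judy) at level 0.
Iteration 1: rows with manager_id in {2} -> Carol (id 4, level 1), Heidi (id 5, level 1).
Iteration 2: rows with manager_id in {4,5} -> Pam (id 7, level 2).
Iteration 3: rows with manager_id in {7} -> Xena (id 9, level 3).
Iteration 4: no rows with manager_id in {9}; recursion stops.
SUM(level) = 0 + 1 + 1 + 2 + 3 = 7.

7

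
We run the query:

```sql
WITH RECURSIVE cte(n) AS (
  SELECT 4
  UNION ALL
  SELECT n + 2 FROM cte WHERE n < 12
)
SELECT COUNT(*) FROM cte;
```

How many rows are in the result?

5

Base: n=4.
Iteration 1: 4 < 12 holds -> n = 4 + 2 = 6.
Iteration 2: 6 < 12 holds -> n = 6 + 2 = 8.
Iteration 3: 8 < 12 holds -> n = 8 + 2 = 10.
Iteration 4: 10 < 12 holds -> n = 10 + 2 = 12.
Iteration 5: 12 < 12 fails; recursion stops.
Total rows emitted: 5.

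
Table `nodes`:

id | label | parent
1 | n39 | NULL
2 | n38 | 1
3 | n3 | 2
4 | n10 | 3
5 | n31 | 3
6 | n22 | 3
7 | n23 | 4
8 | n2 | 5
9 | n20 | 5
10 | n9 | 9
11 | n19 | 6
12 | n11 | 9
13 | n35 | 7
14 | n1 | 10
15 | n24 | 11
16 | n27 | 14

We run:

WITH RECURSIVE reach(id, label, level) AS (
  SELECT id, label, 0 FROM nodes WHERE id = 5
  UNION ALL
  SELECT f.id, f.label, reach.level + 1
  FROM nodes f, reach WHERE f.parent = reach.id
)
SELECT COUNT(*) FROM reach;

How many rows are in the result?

Base: id=5 (n31) at level 0.
Iteration 1: rows with parent in {5} -> n2 (id 8, level 1), n20 (id 9, level 1).
Iteration 2: rows with parent in {8,9} -> n9 (id 10, level 2), n11 (id 12, level 2).
Iteration 3: rows with parent in {10,12} -> n1 (id 14, level 3).
Iteration 4: rows with parent in {14} -> n27 (id 16, level 4).
Iteration 5: no rows with parent in {16}; recursion stops.
Total rows emitted: 7.

7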